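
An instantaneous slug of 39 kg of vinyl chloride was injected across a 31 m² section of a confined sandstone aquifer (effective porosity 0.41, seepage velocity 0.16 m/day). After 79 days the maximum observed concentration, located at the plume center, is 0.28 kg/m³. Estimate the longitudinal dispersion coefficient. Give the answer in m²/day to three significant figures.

0.121 m²/day

At the plume center C_max = M/(n_e·A·√(4πDt)), so D = M²/(4πt·(n_e·A·C_max)²).
n_e·A·C_max = 0.41 × 31 × 0.28 = 3.559 kg/m.
D = 39²/(4π × 79 × 3.559²) = 0.121 m²/day.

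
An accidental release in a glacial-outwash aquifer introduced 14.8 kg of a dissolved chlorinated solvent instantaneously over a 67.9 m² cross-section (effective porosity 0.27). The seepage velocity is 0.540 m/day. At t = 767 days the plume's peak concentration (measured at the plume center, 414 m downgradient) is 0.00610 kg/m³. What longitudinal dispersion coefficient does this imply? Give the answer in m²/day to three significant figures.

At the plume center C_max = M/(n_e·A·√(4πDt)), so D = M²/(4πt·(n_e·A·C_max)²).
n_e·A·C_max = 0.27 × 67.9 × 0.00610 = 0.1118 kg/m.
D = 14.8²/(4π × 767 × 0.1118²) = 1.82 m²/day.

1.82 m²/day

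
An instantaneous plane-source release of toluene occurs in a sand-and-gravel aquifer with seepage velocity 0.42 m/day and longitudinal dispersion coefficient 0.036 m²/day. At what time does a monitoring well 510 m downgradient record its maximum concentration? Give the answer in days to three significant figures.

For the 1D instantaneous-source solution, setting ∂C/∂t = 0 at fixed x gives v²t² + 2Dt − x² = 0, so t = (√(D² + v²x²) − D)/v².
√(D² + v²x²) = √(0.036² + 0.42² × 510²) = 214.2; v² = 0.1764.
t = (214.2 − 0.036)/0.1764 = 1210 days (vs. the pure-advection estimate x/v = 1210 d).

1210 days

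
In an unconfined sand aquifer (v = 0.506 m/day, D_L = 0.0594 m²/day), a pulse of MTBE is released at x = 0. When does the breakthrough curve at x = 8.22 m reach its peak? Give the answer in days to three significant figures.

16.0 days

For the 1D instantaneous-source solution, setting ∂C/∂t = 0 at fixed x gives v²t² + 2Dt − x² = 0, so t = (√(D² + v²x²) − D)/v².
√(D² + v²x²) = √(0.0594² + 0.506² × 8.22²) = 4.160; v² = 0.256036.
t = (4.160 − 0.0594)/0.256036 = 16.0 days (vs. the pure-advection estimate x/v = 16.2 d).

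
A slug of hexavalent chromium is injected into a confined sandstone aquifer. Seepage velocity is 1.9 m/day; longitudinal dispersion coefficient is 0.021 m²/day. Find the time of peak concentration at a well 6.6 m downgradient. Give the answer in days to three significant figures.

3.47 days

For the 1D instantaneous-source solution, setting ∂C/∂t = 0 at fixed x gives v²t² + 2Dt − x² = 0, so t = (√(D² + v²x²) − D)/v².
√(D² + v²x²) = √(0.021² + 1.9² × 6.6²) = 12.54; v² = 3.61.
t = (12.54 − 0.021)/3.61 = 3.47 days (vs. the pure-advection estimate x/v = 3.47 d).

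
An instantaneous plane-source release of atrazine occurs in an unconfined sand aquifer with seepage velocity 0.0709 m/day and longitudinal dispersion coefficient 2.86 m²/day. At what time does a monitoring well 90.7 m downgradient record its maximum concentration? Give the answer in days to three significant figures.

For the 1D instantaneous-source solution, setting ∂C/∂t = 0 at fixed x gives v²t² + 2Dt − x² = 0, so t = (√(D² + v²x²) − D)/v².
√(D² + v²x²) = √(2.86² + 0.0709² × 90.7²) = 7.038; v² = 0.00502681.
t = (7.038 − 2.86)/0.00502681 = 831 days (vs. the pure-advection estimate x/v = 1280 d).

831 days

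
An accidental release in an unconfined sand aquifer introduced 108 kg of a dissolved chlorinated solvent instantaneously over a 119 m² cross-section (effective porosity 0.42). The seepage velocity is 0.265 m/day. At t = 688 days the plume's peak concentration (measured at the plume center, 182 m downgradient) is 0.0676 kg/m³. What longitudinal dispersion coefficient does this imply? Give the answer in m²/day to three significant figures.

0.118 m²/day

At the plume center C_max = M/(n_e·A·√(4πDt)), so D = M²/(4πt·(n_e·A·C_max)²).
n_e·A·C_max = 0.42 × 119 × 0.0676 = 3.379 kg/m.
D = 108²/(4π × 688 × 3.379²) = 0.118 m²/day.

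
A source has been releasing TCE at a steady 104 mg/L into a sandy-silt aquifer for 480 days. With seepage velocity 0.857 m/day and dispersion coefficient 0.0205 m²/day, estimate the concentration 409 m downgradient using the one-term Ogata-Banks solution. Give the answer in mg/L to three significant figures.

For a continuous step input, C/C₀ ≈ ½·erfc((x−vt)/(2√(Dt))).
vt = 0.857 × 480 = 411.36 m and 2√(Dt) = 2√(0.0205 × 480) = 6.274 m.
Argument (x−vt)/(2√(Dt)) = (409 − 411.36)/6.274 = -0.3762; ½·erfc(-0.3762) = 0.7026.
C = 104 × 0.7026 = 73.1 mg/L.

73.1 mg/L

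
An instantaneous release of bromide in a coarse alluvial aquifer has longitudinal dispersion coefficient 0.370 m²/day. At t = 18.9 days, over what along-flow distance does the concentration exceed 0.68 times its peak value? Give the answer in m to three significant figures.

The plume is Gaussian with σ = √(2Dt) = √(2 × 0.370 × 18.9) = 3.740 m.
C/C_peak = exp(−Δx²/(2σ²)) = 0.68 ⇒ Δx = σ·√(−2 ln 0.68) = 3.740 × 0.8783 = 3.285 m.
Width = 2Δx = 6.57 m.

6.57 m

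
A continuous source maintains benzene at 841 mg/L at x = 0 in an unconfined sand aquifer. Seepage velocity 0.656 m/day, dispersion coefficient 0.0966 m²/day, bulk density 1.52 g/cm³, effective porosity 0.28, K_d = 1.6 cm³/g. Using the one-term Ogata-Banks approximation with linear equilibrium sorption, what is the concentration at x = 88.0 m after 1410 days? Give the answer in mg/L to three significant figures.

775 mg/L

Retardation factor R = 1 + ρ_b·K_d/n = 1 + 1.52 × 1.6/0.28 = 9.686.
Sorption retards both mechanisms: v_R = v/R = 0.06773 m/day, D_R = D/R = 0.009973 m²/day.
v_R·t = 0.06773 × 1410 = 95.4993 m; 2√(D_R t) = 7.500 m; argument = (88.0 − 95.4993)/7.500 = -0.9999.
C = C₀ × ½·erfc(-0.9999) = 841 × 0.9213 = 775 mg/L.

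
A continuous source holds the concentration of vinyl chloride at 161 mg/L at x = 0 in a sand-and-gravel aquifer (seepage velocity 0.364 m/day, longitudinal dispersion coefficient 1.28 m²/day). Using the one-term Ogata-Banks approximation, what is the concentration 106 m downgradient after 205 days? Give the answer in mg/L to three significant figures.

13.7 mg/L

For a continuous step input, C/C₀ ≈ ½·erfc((x−vt)/(2√(Dt))).
vt = 0.364 × 205 = 74.62 m and 2√(Dt) = 2√(1.28 × 205) = 32.40 m.
Argument (x−vt)/(2√(Dt)) = (106 − 74.62)/32.40 = 0.9685; ½·erfc(0.9685) = 0.08540.
C = 161 × 0.08540 = 13.7 mg/L.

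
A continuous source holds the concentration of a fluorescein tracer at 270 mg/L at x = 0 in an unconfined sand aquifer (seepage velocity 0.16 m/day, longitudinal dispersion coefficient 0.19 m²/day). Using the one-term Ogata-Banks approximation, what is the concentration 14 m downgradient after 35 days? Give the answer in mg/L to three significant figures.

For a continuous step input, C/C₀ ≈ ½·erfc((x−vt)/(2√(Dt))).
vt = 0.16 × 35 = 5.6 m and 2√(Dt) = 2√(0.19 × 35) = 5.158 m.
Argument (x−vt)/(2√(Dt)) = (14 − 5.6)/5.158 = 1.629; ½·erfc(1.629) = 0.01062.
C = 270 × 0.01062 = 2.87 mg/L.

2.87 mg/L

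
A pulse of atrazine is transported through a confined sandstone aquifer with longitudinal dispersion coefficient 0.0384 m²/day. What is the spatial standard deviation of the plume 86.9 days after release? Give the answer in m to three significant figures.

Dispersive spreading gives a Gaussian with σ² = 2Dt; advection only shifts the center.
σ = √(2 × 0.0384 × 86.9) = 2.58 m.

2.58 m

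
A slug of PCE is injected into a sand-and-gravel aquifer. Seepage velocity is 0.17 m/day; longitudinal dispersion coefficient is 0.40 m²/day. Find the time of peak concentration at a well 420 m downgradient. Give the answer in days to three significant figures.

2460 days

For the 1D instantaneous-source solution, setting ∂C/∂t = 0 at fixed x gives v²t² + 2Dt − x² = 0, so t = (√(D² + v²x²) − D)/v².
√(D² + v²x²) = √(0.40² + 0.17² × 420²) = 71.40; v² = 0.0289.
t = (71.40 − 0.40)/0.0289 = 2460 days (vs. the pure-advection estimate x/v = 2470 d).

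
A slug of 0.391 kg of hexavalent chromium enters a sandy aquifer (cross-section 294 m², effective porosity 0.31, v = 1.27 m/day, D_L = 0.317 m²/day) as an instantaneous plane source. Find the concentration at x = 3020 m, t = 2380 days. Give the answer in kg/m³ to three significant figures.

4.40e-05 kg/m³

For an instantaneous plane source, C(x,t) = M/(n_e·A·√(4πDt)) · exp(−(x−vt)²/(4Dt)), with n_e·A the pore (flow) area.
Plume center vt = 1.27 × 2380 = 3022.6 m, so the well at 3020 m is 2.6 m upgradient of the peak.
√(4πDt) = 97.37 m, giving peak height M/(n_e·A·√(4πDt)) = 0.391/(0.31 × 294 × 97.37) = 4.406e-05 kg/m³.
(x−vt)²/(4Dt) = (-2.6)²/(4 × 0.317 × 2380) = 0.002240; exp(−0.002240) = 0.9978.
C = 4.406e-05 × 0.9978 = 4.40e-05 kg/m³.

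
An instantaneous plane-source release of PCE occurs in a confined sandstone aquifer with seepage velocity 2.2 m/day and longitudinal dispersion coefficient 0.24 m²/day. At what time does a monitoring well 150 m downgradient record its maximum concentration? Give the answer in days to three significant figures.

68.1 days

For the 1D instantaneous-source solution, setting ∂C/∂t = 0 at fixed x gives v²t² + 2Dt − x² = 0, so t = (√(D² + v²x²) − D)/v².
√(D² + v²x²) = √(0.24² + 2.2² × 150²) = 330.0; v² = 4.84.
t = (330.0 − 0.24)/4.84 = 68.1 days (vs. the pure-advection estimate x/v = 68.2 d).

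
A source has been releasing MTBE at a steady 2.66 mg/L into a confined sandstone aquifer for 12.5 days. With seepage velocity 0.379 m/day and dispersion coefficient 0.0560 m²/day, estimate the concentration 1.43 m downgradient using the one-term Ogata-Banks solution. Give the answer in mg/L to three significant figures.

For a continuous step input, C/C₀ ≈ ½·erfc((x−vt)/(2√(Dt))).
vt = 0.379 × 12.5 = 4.7375 m and 2√(Dt) = 2√(0.0560 × 12.5) = 1.673 m.
Argument (x−vt)/(2√(Dt)) = (1.43 − 4.7375)/1.673 = -1.977; ½·erfc(-1.977) = 0.9974.
C = 2.66 × 0.9974 = 2.65 mg/L.

2.65 mg/L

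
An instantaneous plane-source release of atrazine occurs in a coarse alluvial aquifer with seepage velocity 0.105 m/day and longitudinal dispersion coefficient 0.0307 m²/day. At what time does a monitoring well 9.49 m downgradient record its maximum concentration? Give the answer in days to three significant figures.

87.6 days

For the 1D instantaneous-source solution, setting ∂C/∂t = 0 at fixed x gives v²t² + 2Dt − x² = 0, so t = (√(D² + v²x²) − D)/v².
√(D² + v²x²) = √(0.0307² + 0.105² × 9.49²) = 0.9969; v² = 0.011025.
t = (0.9969 − 0.0307)/0.011025 = 87.6 days (vs. the pure-advection estimate x/v = 90.4 d).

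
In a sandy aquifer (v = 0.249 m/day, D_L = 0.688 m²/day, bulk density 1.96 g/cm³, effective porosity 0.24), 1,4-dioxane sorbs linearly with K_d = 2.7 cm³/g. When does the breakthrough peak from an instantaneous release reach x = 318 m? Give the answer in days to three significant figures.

Retardation factor R = 1 + ρ_b·K_d/n = 1 + 1.96 × 2.7/0.24 = 23.05.
Sorption retards both mechanisms: v_R = v/R = 0.01080 m/day, D_R = D/R = 0.02985 m²/day.
Peak time from v_R²t² + 2D_R t − x² = 0: t = (√(D_R² + v_R²x²) − D_R)/v_R².
√(D_R² + v_R²x²) = √(0.02985² + 0.01080² × 318²) = 3.435; v_R² = 0.0001166.
t = (3.435 − 0.02985)/0.0001166 = 29200 days.

29200 days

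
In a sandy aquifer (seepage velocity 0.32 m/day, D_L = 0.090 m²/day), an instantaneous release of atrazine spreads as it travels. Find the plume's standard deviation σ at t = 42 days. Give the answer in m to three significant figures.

Dispersive spreading gives a Gaussian with σ² = 2Dt; advection only shifts the center.
σ = √(2 × 0.090 × 42) = 2.75 m.

2.75 m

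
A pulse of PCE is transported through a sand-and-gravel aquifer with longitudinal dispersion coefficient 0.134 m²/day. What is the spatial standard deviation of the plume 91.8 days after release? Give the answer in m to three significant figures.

Dispersive spreading gives a Gaussian with σ² = 2Dt; advection only shifts the center.
σ = √(2 × 0.134 × 91.8) = 4.96 m.

4.96 m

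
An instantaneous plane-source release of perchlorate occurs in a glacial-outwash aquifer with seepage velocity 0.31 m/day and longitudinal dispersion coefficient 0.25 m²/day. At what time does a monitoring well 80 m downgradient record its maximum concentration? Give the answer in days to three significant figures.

255 days

For the 1D instantaneous-source solution, setting ∂C/∂t = 0 at fixed x gives v²t² + 2Dt − x² = 0, so t = (√(D² + v²x²) − D)/v².
√(D² + v²x²) = √(0.25² + 0.31² × 80²) = 24.80; v² = 0.0961.
t = (24.80 − 0.25)/0.0961 = 255 days (vs. the pure-advection estimate x/v = 258 d).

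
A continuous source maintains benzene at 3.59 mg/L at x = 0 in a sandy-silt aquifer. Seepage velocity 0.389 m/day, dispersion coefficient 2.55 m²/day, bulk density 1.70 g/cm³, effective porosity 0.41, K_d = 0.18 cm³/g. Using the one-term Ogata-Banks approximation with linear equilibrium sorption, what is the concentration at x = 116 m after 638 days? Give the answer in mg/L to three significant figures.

Retardation factor R = 1 + ρ_b·K_d/n = 1 + 1.70 × 0.18/0.41 = 1.746.
Sorption retards both mechanisms: v_R = v/R = 0.2228 m/day, D_R = D/R = 1.460 m²/day.
v_R·t = 0.2228 × 638 = 142.1464 m; 2√(D_R t) = 61.04 m; argument = (116 − 142.1464)/61.04 = -0.4283.
C = C₀ × ½·erfc(-0.4283) = 3.59 × 0.7276 = 2.61 mg/L.

2.61 mg/L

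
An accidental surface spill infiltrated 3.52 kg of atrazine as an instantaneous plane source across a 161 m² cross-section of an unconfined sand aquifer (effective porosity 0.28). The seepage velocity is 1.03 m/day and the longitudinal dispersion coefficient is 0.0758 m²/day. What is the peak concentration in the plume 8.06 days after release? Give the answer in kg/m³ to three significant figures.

The peak of an instantaneous 1D plume sits at x = vt; there the Gaussian factor is 1 and C_max = M/(n_e·A·√(4πDt)), where n_e·A is the pore area the mass is dissolved in.
√(4πDt) = √(4π × 0.0758 × 8.06) = 2.771 m, so C_max = 3.52/(0.28 × 161 × 2.771) = 0.0282 kg/m³.

0.0282 kg/m³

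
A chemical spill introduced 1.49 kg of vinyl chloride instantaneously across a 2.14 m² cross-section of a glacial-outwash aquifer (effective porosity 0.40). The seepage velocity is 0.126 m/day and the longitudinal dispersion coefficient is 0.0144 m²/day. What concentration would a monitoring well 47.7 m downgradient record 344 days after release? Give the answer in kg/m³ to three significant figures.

For an instantaneous plane source, C(x,t) = M/(n_e·A·√(4πDt)) · exp(−(x−vt)²/(4Dt)), with n_e·A the pore (flow) area.
Plume center vt = 0.126 × 344 = 43.344 m, so the well at 47.7 m is 4.356 m downgradient of the peak.
√(4πDt) = 7.890 m, giving peak height M/(n_e·A·√(4πDt)) = 1.49/(0.40 × 2.14 × 7.890) = 0.2206 kg/m³.
(x−vt)²/(4Dt) = (4.356)²/(4 × 0.0144 × 344) = 0.9576; exp(−0.9576) = 0.3838.
C = 0.2206 × 0.3838 = 0.0847 kg/m³.

0.0847 kg/m³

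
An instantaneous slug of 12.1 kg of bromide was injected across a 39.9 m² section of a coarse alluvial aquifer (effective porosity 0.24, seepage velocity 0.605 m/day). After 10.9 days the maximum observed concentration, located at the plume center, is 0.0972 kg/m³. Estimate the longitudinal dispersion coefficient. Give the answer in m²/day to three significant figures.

1.23 m²/day

At the plume center C_max = M/(n_e·A·√(4πDt)), so D = M²/(4πt·(n_e·A·C_max)²).
n_e·A·C_max = 0.24 × 39.9 × 0.0972 = 0.9308 kg/m.
D = 12.1²/(4π × 10.9 × 0.9308²) = 1.23 m²/day.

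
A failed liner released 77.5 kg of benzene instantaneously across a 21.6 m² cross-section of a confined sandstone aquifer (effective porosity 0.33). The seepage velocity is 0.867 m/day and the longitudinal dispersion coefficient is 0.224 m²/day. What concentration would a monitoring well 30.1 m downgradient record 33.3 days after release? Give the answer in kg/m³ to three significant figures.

1.07 kg/m³

For an instantaneous plane source, C(x,t) = M/(n_e·A·√(4πDt)) · exp(−(x−vt)²/(4Dt)), with n_e·A the pore (flow) area.
Plume center vt = 0.867 × 33.3 = 28.8711 m, so the well at 30.1 m is 1.2289 m downgradient of the peak.
√(4πDt) = 9.682 m, giving peak height M/(n_e·A·√(4πDt)) = 77.5/(0.33 × 21.6 × 9.682) = 1.123 kg/m³.
(x−vt)²/(4Dt) = (1.2289)²/(4 × 0.224 × 33.3) = 0.05062; exp(−0.05062) = 0.9506.
C = 1.123 × 0.9506 = 1.07 kg/m³.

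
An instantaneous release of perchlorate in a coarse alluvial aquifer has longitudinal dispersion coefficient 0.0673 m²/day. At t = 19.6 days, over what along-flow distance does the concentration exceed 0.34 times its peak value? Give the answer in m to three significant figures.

The plume is Gaussian with σ = √(2Dt) = √(2 × 0.0673 × 19.6) = 1.624 m.
C/C_peak = exp(−Δx²/(2σ²)) = 0.34 ⇒ Δx = σ·√(−2 ln 0.34) = 1.624 × 1.469 = 2.386 m.
Width = 2Δx = 4.77 m.

4.77 m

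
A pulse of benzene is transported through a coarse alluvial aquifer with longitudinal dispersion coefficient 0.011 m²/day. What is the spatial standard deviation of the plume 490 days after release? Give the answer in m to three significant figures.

3.28 m

Dispersive spreading gives a Gaussian with σ² = 2Dt; advection only shifts the center.
σ = √(2 × 0.011 × 490) = 3.28 m.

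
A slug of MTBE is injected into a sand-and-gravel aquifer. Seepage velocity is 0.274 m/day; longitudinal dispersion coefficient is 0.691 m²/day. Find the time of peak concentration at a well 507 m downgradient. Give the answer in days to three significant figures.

1840 days

For the 1D instantaneous-source solution, setting ∂C/∂t = 0 at fixed x gives v²t² + 2Dt − x² = 0, so t = (√(D² + v²x²) − D)/v².
√(D² + v²x²) = √(0.691² + 0.274² × 507²) = 138.9; v² = 0.075076.
t = (138.9 − 0.691)/0.075076 = 1840 days (vs. the pure-advection estimate x/v = 1850 d).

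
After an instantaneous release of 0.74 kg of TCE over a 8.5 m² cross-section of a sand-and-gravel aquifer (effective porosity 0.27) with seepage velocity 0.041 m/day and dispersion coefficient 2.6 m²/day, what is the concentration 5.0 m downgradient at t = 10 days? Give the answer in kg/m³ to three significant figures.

For an instantaneous plane source, C(x,t) = M/(n_e·A·√(4πDt)) · exp(−(x−vt)²/(4Dt)), with n_e·A the pore (flow) area.
Plume center vt = 0.041 × 10 = 0.41 m, so the well at 5.0 m is 4.59 m downgradient of the peak.
√(4πDt) = 18.08 m, giving peak height M/(n_e·A·√(4πDt)) = 0.74/(0.27 × 8.5 × 18.08) = 0.01783 kg/m³.
(x−vt)²/(4Dt) = (4.59)²/(4 × 2.6 × 10) = 0.2026; exp(−0.2026) = 0.8166.
C = 0.01783 × 0.8166 = 0.0146 kg/m³.

0.0146 kg/m³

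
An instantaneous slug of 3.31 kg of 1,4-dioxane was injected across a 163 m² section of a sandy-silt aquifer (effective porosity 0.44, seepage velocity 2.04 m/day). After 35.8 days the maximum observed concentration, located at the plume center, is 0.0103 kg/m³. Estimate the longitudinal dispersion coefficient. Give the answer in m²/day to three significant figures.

At the plume center C_max = M/(n_e·A·√(4πDt)), so D = M²/(4πt·(n_e·A·C_max)²).
n_e·A·C_max = 0.44 × 163 × 0.0103 = 0.7387 kg/m.
D = 3.31²/(4π × 35.8 × 0.7387²) = 0.0446 m²/day.

0.0446 m²/day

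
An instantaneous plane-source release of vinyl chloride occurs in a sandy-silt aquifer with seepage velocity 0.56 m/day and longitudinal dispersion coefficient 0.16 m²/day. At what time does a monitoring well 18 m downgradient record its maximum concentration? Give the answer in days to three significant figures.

31.6 days

For the 1D instantaneous-source solution, setting ∂C/∂t = 0 at fixed x gives v²t² + 2Dt − x² = 0, so t = (√(D² + v²x²) − D)/v².
√(D² + v²x²) = √(0.16² + 0.56² × 18²) = 10.08; v² = 0.3136.
t = (10.08 − 0.16)/0.3136 = 31.6 days (vs. the pure-advection estimate x/v = 32.1 d).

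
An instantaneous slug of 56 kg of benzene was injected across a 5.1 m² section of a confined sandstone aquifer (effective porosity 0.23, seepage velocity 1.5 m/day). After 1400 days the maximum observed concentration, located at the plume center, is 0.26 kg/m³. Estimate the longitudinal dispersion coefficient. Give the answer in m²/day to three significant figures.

At the plume center C_max = M/(n_e·A·√(4πDt)), so D = M²/(4πt·(n_e·A·C_max)²).
n_e·A·C_max = 0.23 × 5.1 × 0.26 = 0.3050 kg/m.
D = 56²/(4π × 1400 × 0.3050²) = 1.92 m²/day.

1.92 m²/day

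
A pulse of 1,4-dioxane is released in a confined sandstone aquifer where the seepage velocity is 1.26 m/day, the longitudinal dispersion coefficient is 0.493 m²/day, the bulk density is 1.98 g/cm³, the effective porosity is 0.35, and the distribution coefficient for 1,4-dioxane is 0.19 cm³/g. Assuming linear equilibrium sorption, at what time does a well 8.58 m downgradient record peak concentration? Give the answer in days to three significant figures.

13.5 days

Retardation factor R = 1 + ρ_b·K_d/n = 1 + 1.98 × 0.19/0.35 = 2.075.
Sorption retards both mechanisms: v_R = v/R = 0.6072 m/day, D_R = D/R = 0.2376 m²/day.
Peak time from v_R²t² + 2D_R t − x² = 0: t = (√(D_R² + v_R²x²) − D_R)/v_R².
√(D_R² + v_R²x²) = √(0.2376² + 0.6072² × 8.58²) = 5.215; v_R² = 0.3687.
t = (5.215 − 0.2376)/0.3687 = 13.5 days.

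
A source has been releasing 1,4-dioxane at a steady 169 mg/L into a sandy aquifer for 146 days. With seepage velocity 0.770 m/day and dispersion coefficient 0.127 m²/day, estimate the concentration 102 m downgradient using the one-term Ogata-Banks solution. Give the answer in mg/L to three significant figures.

For a continuous step input, C/C₀ ≈ ½·erfc((x−vt)/(2√(Dt))).
vt = 0.770 × 146 = 112.42 m and 2√(Dt) = 2√(0.127 × 146) = 8.612 m.
Argument (x−vt)/(2√(Dt)) = (102 − 112.42)/8.612 = -1.210; ½·erfc(-1.210) = 0.9565.
C = 169 × 0.9565 = 162 mg/L.

162 mg/L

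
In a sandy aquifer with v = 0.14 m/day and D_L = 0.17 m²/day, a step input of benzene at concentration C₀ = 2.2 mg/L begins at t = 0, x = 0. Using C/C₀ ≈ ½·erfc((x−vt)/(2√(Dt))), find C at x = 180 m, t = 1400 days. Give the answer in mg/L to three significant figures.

1.69 mg/L

For a continuous step input, C/C₀ ≈ ½·erfc((x−vt)/(2√(Dt))).
vt = 0.14 × 1400 = 196 m and 2√(Dt) = 2√(0.17 × 1400) = 30.85 m.
Argument (x−vt)/(2√(Dt)) = (180 − 196)/30.85 = -0.5186; ½·erfc(-0.5186) = 0.7683.
C = 2.2 × 0.7683 = 1.69 mg/L.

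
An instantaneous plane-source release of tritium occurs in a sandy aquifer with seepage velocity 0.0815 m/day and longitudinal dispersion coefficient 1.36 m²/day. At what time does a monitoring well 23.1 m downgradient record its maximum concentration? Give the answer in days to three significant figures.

For the 1D instantaneous-source solution, setting ∂C/∂t = 0 at fixed x gives v²t² + 2Dt − x² = 0, so t = (√(D² + v²x²) − D)/v².
√(D² + v²x²) = √(1.36² + 0.0815² × 23.1²) = 2.322; v² = 0.00664225.
t = (2.322 − 1.36)/0.00664225 = 145 days (vs. the pure-advection estimate x/v = 283 d).

145 days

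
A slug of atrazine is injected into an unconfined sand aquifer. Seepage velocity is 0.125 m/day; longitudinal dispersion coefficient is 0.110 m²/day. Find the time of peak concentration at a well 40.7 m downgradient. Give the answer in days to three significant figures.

For the 1D instantaneous-source solution, setting ∂C/∂t = 0 at fixed x gives v²t² + 2Dt − x² = 0, so t = (√(D² + v²x²) − D)/v².
√(D² + v²x²) = √(0.110² + 0.125² × 40.7²) = 5.089; v² = 0.015625.
t = (5.089 − 0.110)/0.015625 = 319 days (vs. the pure-advection estimate x/v = 326 d).

319 days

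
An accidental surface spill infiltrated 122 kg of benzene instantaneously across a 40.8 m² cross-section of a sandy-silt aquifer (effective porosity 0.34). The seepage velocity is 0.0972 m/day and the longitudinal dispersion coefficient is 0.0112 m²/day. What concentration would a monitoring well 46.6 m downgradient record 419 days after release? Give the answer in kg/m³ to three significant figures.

0.182 kg/m³

For an instantaneous plane source, C(x,t) = M/(n_e·A·√(4πDt)) · exp(−(x−vt)²/(4Dt)), with n_e·A the pore (flow) area.
Plume center vt = 0.0972 × 419 = 40.7268 m, so the well at 46.6 m is 5.8732 m downgradient of the peak.
√(4πDt) = 7.679 m, giving peak height M/(n_e·A·√(4πDt)) = 122/(0.34 × 40.8 × 7.679) = 1.145 kg/m³.
(x−vt)²/(4Dt) = (5.8732)²/(4 × 0.0112 × 419) = 1.838; exp(−1.838) = 0.1591.
C = 1.145 × 0.1591 = 0.182 kg/m³.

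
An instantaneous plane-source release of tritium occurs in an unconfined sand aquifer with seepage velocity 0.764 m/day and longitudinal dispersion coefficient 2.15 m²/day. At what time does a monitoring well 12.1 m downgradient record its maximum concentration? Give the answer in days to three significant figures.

For the 1D instantaneous-source solution, setting ∂C/∂t = 0 at fixed x gives v²t² + 2Dt − x² = 0, so t = (√(D² + v²x²) − D)/v².
√(D² + v²x²) = √(2.15² + 0.764² × 12.1²) = 9.491; v² = 0.583696.
t = (9.491 − 2.15)/0.583696 = 12.6 days (vs. the pure-advection estimate x/v = 15.8 d).

12.6 days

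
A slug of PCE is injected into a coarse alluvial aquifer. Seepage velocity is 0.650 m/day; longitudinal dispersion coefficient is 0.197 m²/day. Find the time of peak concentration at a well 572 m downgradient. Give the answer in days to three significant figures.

880 days

For the 1D instantaneous-source solution, setting ∂C/∂t = 0 at fixed x gives v²t² + 2Dt − x² = 0, so t = (√(D² + v²x²) − D)/v².
√(D² + v²x²) = √(0.197² + 0.650² × 572²) = 371.8; v² = 0.4225.
t = (371.8 − 0.197)/0.4225 = 880 days (vs. the pure-advection estimate x/v = 880 d).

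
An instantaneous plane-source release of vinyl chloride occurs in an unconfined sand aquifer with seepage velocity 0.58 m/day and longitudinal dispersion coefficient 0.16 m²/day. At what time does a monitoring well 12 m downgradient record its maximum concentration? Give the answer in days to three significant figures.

For the 1D instantaneous-source solution, setting ∂C/∂t = 0 at fixed x gives v²t² + 2Dt − x² = 0, so t = (√(D² + v²x²) − D)/v².
√(D² + v²x²) = √(0.16² + 0.58² × 12²) = 6.962; v² = 0.3364.
t = (6.962 − 0.16)/0.3364 = 20.2 days (vs. the pure-advection estimate x/v = 20.7 d).

20.2 days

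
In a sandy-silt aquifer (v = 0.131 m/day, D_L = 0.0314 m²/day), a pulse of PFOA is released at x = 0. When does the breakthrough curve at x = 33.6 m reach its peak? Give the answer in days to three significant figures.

255 days

For the 1D instantaneous-source solution, setting ∂C/∂t = 0 at fixed x gives v²t² + 2Dt − x² = 0, so t = (√(D² + v²x²) − D)/v².
√(D² + v²x²) = √(0.0314² + 0.131² × 33.6²) = 4.402; v² = 0.017161.
t = (4.402 − 0.0314)/0.017161 = 255 days (vs. the pure-advection estimate x/v = 256 d).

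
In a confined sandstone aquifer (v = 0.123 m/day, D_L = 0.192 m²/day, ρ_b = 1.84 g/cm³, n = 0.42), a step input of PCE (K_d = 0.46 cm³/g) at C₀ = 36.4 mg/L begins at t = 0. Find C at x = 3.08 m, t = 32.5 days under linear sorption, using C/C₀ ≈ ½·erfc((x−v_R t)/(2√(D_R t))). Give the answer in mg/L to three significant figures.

7.07 mg/L

Retardation factor R = 1 + ρ_b·K_d/n = 1 + 1.84 × 0.46/0.42 = 3.015.
Sorption retards both mechanisms: v_R = v/R = 0.04080 m/day, D_R = D/R = 0.06368 m²/day.
v_R·t = 0.04080 × 32.5 = 1.326 m; 2√(D_R t) = 2.877 m; argument = (3.08 − 1.326)/2.877 = 0.6097.
C = C₀ × ½·erfc(0.6097) = 36.4 × 0.1943 = 7.07 mg/L.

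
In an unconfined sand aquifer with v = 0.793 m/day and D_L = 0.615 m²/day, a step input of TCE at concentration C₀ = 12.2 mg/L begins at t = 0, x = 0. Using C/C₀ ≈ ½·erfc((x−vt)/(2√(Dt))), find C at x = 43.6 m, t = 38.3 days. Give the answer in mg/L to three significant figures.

For a continuous step input, C/C₀ ≈ ½·erfc((x−vt)/(2√(Dt))).
vt = 0.793 × 38.3 = 30.3719 m and 2√(Dt) = 2√(0.615 × 38.3) = 9.707 m.
Argument (x−vt)/(2√(Dt)) = (43.6 − 30.3719)/9.707 = 1.363; ½·erfc(1.363) = 0.02695.
C = 12.2 × 0.02695 = 0.329 mg/L.

0.329 mg/L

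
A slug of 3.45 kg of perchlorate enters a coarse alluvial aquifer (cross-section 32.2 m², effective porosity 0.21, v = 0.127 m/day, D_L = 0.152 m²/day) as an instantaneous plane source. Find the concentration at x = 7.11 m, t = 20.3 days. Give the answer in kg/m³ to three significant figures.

0.0155 kg/m³

For an instantaneous plane source, C(x,t) = M/(n_e·A·√(4πDt)) · exp(−(x−vt)²/(4Dt)), with n_e·A the pore (flow) area.
Plume center vt = 0.127 × 20.3 = 2.5781 m, so the well at 7.11 m is 4.5319 m downgradient of the peak.
√(4πDt) = 6.227 m, giving peak height M/(n_e·A·√(4πDt)) = 3.45/(0.21 × 32.2 × 6.227) = 0.08193 kg/m³.
(x−vt)²/(4Dt) = (4.5319)²/(4 × 0.152 × 20.3) = 1.664; exp(−1.664) = 0.1894.
C = 0.08193 × 0.1894 = 0.0155 kg/m³.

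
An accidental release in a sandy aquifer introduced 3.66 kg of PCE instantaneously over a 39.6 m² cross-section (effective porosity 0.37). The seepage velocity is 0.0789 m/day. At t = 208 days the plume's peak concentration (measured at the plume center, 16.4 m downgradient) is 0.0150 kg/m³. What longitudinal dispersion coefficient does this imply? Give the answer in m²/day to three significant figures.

0.106 m²/day

At the plume center C_max = M/(n_e·A·√(4πDt)), so D = M²/(4πt·(n_e·A·C_max)²).
n_e·A·C_max = 0.37 × 39.6 × 0.0150 = 0.2198 kg/m.
D = 3.66²/(4π × 208 × 0.2198²) = 0.106 m²/day.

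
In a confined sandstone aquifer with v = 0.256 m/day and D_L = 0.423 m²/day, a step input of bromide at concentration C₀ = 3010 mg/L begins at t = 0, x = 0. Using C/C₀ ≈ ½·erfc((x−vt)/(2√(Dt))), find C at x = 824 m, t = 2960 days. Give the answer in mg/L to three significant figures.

279 mg/L

For a continuous step input, C/C₀ ≈ ½·erfc((x−vt)/(2√(Dt))).
vt = 0.256 × 2960 = 757.76 m and 2√(Dt) = 2√(0.423 × 2960) = 70.77 m.
Argument (x−vt)/(2√(Dt)) = (824 − 757.76)/70.77 = 0.9360; ½·erfc(0.9360) = 0.09280.
C = 3010 × 0.09280 = 279 mg/L.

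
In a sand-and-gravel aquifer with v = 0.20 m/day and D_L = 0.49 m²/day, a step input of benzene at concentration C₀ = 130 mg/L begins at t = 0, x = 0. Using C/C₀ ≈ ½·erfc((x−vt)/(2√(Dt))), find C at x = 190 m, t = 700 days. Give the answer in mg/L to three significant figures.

For a continuous step input, C/C₀ ≈ ½·erfc((x−vt)/(2√(Dt))).
vt = 0.20 × 700 = 140 m and 2√(Dt) = 2√(0.49 × 700) = 37.04 m.
Argument (x−vt)/(2√(Dt)) = (190 − 140)/37.04 = 1.350; ½·erfc(1.350) = 0.02812.
C = 130 × 0.02812 = 3.66 mg/L.

3.66 mg/L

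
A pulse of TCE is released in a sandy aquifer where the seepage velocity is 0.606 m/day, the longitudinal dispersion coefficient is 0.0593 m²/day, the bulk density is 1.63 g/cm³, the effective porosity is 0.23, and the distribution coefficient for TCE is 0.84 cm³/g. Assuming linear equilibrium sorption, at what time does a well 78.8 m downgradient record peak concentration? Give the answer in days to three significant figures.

Retardation factor R = 1 + ρ_b·K_d/n = 1 + 1.63 × 0.84/0.23 = 6.953.
Sorption retards both mechanisms: v_R = v/R = 0.08716 m/day, D_R = D/R = 0.008529 m²/day.
Peak time from v_R²t² + 2D_R t − x² = 0: t = (√(D_R² + v_R²x²) − D_R)/v_R².
√(D_R² + v_R²x²) = √(0.008529² + 0.08716² × 78.8²) = 6.868; v_R² = 0.007597.
t = (6.868 − 0.008529)/0.007597 = 903 days.

903 days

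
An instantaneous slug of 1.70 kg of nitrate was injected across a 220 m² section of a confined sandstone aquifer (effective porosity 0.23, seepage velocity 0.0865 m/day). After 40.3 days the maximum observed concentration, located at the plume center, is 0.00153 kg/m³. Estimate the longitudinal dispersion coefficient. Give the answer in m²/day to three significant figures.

At the plume center C_max = M/(n_e·A·√(4πDt)), so D = M²/(4πt·(n_e·A·C_max)²).
n_e·A·C_max = 0.23 × 220 × 0.00153 = 0.07742 kg/m.
D = 1.70²/(4π × 40.3 × 0.07742²) = 0.952 m²/day.

0.952 m²/day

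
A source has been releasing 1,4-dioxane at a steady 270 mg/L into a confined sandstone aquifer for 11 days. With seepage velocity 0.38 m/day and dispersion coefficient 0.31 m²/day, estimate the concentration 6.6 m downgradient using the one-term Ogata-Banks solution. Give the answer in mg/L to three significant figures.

For a continuous step input, C/C₀ ≈ ½·erfc((x−vt)/(2√(Dt))).
vt = 0.38 × 11 = 4.18 m and 2√(Dt) = 2√(0.31 × 11) = 3.693 m.
Argument (x−vt)/(2√(Dt)) = (6.6 − 4.18)/3.693 = 0.6553; ½·erfc(0.6553) = 0.1770.
C = 270 × 0.1770 = 47.8 mg/L.

47.8 mg/L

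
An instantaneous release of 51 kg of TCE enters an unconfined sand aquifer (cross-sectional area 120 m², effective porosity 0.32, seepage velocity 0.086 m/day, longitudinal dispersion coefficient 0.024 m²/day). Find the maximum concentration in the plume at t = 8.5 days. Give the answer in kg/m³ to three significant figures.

0.830 kg/m³

The peak of an instantaneous 1D plume sits at x = vt; there the Gaussian factor is 1 and C_max = M/(n_e·A·√(4πDt)), where n_e·A is the pore area the mass is dissolved in.
√(4πDt) = √(4π × 0.024 × 8.5) = 1.601 m, so C_max = 51/(0.32 × 120 × 1.601) = 0.830 kg/m³.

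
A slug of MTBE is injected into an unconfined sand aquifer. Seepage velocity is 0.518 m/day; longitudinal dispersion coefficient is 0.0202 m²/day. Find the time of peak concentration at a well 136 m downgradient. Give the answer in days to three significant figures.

262 days

For the 1D instantaneous-source solution, setting ∂C/∂t = 0 at fixed x gives v²t² + 2Dt − x² = 0, so t = (√(D² + v²x²) − D)/v².
√(D² + v²x²) = √(0.0202² + 0.518² × 136²) = 70.45; v² = 0.268324.
t = (70.45 − 0.0202)/0.268324 = 262 days (vs. the pure-advection estimate x/v = 263 d).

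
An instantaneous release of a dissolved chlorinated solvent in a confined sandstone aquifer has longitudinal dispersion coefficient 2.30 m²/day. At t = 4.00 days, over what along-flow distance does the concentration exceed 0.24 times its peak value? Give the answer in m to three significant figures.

14.5 m

The plume is Gaussian with σ = √(2Dt) = √(2 × 2.30 × 4.00) = 4.290 m.
C/C_peak = exp(−Δx²/(2σ²)) = 0.24 ⇒ Δx = σ·√(−2 ln 0.24) = 4.290 × 1.689 = 7.246 m.
Width = 2Δx = 14.5 m.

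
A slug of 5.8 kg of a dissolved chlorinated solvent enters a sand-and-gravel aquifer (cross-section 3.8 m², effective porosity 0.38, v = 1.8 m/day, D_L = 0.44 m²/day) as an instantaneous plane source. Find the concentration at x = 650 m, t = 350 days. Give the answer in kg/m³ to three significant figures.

For an instantaneous plane source, C(x,t) = M/(n_e·A·√(4πDt)) · exp(−(x−vt)²/(4Dt)), with n_e·A the pore (flow) area.
Plume center vt = 1.8 × 350 = 630 m, so the well at 650 m is 20 m downgradient of the peak.
√(4πDt) = 43.99 m, giving peak height M/(n_e·A·√(4πDt)) = 5.8/(0.38 × 3.8 × 43.99) = 0.09131 kg/m³.
(x−vt)²/(4Dt) = (20)²/(4 × 0.44 × 350) = 0.6494; exp(−0.6494) = 0.5224.
C = 0.09131 × 0.5224 = 0.0477 kg/m³.

0.0477 kg/m³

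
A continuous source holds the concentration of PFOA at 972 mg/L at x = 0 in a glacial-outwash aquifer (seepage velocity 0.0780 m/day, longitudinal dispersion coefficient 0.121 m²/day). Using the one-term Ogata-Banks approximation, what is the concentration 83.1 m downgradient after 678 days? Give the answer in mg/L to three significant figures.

For a continuous step input, C/C₀ ≈ ½·erfc((x−vt)/(2√(Dt))).
vt = 0.0780 × 678 = 52.884 m and 2√(Dt) = 2√(0.121 × 678) = 18.11 m.
Argument (x−vt)/(2√(Dt)) = (83.1 − 52.884)/18.11 = 1.668; ½·erfc(1.668) = 0.009164.
C = 972 × 0.009164 = 8.91 mg/L.

8.91 mg/L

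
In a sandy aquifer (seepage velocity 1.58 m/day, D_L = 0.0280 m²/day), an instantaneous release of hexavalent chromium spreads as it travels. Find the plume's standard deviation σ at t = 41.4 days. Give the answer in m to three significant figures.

Dispersive spreading gives a Gaussian with σ² = 2Dt; advection only shifts the center.
σ = √(2 × 0.0280 × 41.4) = 1.52 m.

1.52 m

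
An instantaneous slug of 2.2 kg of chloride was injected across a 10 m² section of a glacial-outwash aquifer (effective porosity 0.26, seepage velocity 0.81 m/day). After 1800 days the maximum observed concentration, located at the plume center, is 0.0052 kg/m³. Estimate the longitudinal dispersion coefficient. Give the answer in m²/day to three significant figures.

At the plume center C_max = M/(n_e·A·√(4πDt)), so D = M²/(4πt·(n_e·A·C_max)²).
n_e·A·C_max = 0.26 × 10 × 0.0052 = 0.01352 kg/m.
D = 2.2²/(4π × 1800 × 0.01352²) = 1.17 m²/day.

1.17 m²/day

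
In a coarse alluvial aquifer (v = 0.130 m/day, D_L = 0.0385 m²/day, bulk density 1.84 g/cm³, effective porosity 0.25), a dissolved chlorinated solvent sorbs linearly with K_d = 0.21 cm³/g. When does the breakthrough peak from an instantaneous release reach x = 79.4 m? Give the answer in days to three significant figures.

Retardation factor R = 1 + ρ_b·K_d/n = 1 + 1.84 × 0.21/0.25 = 2.546.
Sorption retards both mechanisms: v_R = v/R = 0.05106 m/day, D_R = D/R = 0.01512 m²/day.
Peak time from v_R²t² + 2D_R t − x² = 0: t = (√(D_R² + v_R²x²) − D_R)/v_R².
√(D_R² + v_R²x²) = √(0.01512² + 0.05106² × 79.4²) = 4.054; v_R² = 0.002607.
t = (4.054 − 0.01512)/0.002607 = 1550 days.

1550 days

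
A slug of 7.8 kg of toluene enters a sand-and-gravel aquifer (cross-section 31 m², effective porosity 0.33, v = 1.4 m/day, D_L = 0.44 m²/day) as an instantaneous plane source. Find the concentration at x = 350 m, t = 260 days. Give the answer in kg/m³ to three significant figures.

0.0131 kg/m³

For an instantaneous plane source, C(x,t) = M/(n_e·A·√(4πDt)) · exp(−(x−vt)²/(4Dt)), with n_e·A the pore (flow) area.
Plume center vt = 1.4 × 260 = 364 m, so the well at 350 m is 14 m upgradient of the peak.
√(4πDt) = 37.92 m, giving peak height M/(n_e·A·√(4πDt)) = 7.8/(0.33 × 31 × 37.92) = 0.02011 kg/m³.
(x−vt)²/(4Dt) = (-14)²/(4 × 0.44 × 260) = 0.4283; exp(−0.4283) = 0.6516.
C = 0.02011 × 0.6516 = 0.0131 kg/m³.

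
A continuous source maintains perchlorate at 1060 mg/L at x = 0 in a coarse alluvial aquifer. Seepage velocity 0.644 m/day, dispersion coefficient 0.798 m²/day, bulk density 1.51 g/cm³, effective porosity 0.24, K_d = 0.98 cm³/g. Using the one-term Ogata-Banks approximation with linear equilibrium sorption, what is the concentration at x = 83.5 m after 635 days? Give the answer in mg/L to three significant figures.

Retardation factor R = 1 + ρ_b·K_d/n = 1 + 1.51 × 0.98/0.24 = 7.166.
Sorption retards both mechanisms: v_R = v/R = 0.08987 m/day, D_R = D/R = 0.1114 m²/day.
v_R·t = 0.08987 × 635 = 57.06745 m; 2√(D_R t) = 16.82 m; argument = (83.5 − 57.06745)/16.82 = 1.571.
C = C₀ × ½·erfc(1.571) = 1060 × 0.01315 = 13.9 mg/L.

13.9 mg/L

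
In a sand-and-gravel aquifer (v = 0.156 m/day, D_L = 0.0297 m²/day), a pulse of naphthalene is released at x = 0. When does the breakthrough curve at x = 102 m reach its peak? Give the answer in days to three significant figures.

For the 1D instantaneous-source solution, setting ∂C/∂t = 0 at fixed x gives v²t² + 2Dt − x² = 0, so t = (√(D² + v²x²) − D)/v².
√(D² + v²x²) = √(0.0297² + 0.156² × 102²) = 15.91; v² = 0.024336.
t = (15.91 − 0.0297)/0.024336 = 653 days (vs. the pure-advection estimate x/v = 654 d).

653 days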